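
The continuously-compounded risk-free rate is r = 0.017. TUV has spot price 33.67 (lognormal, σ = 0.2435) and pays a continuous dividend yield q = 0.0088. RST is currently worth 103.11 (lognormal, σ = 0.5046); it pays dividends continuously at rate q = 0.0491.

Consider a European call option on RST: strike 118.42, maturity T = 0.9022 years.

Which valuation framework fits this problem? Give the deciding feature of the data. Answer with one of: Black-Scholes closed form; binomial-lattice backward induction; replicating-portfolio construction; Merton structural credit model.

Key observation: a European claim on RST (strike 118.42) — a lognormal (GBM) underlying with constant rate and volatility — has an exact closed-form value; no lattice or capital structure is involved.

framework: Black-Scholes closed form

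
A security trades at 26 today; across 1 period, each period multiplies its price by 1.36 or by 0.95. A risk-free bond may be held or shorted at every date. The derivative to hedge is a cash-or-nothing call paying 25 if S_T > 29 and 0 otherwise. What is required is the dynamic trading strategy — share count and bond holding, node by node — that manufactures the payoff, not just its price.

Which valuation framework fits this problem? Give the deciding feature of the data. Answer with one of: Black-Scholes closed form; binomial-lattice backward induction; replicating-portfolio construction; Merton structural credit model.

framework: replicating-portfolio construction

Key observation: the mandate to exhibit the hedge at every date and state singles out the replicating-portfolio construction on the 1-period tree with factors 1.36 and 0.95 from 26.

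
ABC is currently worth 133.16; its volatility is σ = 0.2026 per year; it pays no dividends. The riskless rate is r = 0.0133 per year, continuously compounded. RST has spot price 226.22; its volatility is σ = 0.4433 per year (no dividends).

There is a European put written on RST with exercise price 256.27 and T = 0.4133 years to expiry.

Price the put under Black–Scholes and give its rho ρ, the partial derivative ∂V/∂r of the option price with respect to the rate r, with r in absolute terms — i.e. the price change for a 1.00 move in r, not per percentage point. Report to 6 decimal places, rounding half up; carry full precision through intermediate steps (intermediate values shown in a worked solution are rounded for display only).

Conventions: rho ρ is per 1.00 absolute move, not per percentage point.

price = 43.910428
ρ = -75.056965

σ√T = 0.4433·√0.4133 = 0.284991
d₁ = (ln(S/K) + (r+σ²/2)T) / (σ√T) = (ln(226.22/256.27) + (0.0133+0.4433²/2)·0.4133) / 0.284991 = (-0.124724 + 0.046107) / 0.284991 = -0.275858
d₂ = d₁ − σ√T = -0.275858 − 0.284991 = -0.560848
e^{−rT} = 0.994518
N(−d₁) = 0.608671,  N(−d₂) = 0.712550
Put price V = K·e^{−rT}·N(−d₂) − S·N(−d₁) = 181.604076 − 137.693648 = 43.910428
ρ = −K·T·e^{−rT}·N(−d₂) = -75.056965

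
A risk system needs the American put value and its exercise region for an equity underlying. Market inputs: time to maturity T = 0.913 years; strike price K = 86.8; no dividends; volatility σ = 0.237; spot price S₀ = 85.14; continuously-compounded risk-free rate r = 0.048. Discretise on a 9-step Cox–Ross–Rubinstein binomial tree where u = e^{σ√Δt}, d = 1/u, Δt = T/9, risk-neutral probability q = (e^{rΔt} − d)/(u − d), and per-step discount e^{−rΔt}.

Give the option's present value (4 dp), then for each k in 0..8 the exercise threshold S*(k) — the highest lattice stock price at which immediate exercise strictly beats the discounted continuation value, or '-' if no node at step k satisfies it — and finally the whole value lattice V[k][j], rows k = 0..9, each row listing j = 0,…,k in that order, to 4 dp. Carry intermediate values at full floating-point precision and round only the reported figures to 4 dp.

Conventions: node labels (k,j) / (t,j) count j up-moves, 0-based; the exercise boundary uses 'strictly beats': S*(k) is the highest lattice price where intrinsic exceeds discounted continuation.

Δt=0.10144, u=1.07841, d=0.92729, q=0.51344, disc=e^(-rΔt)=0.99514
k=9 terminal: V=max(K-S,0) → 43.6394 36.6058 28.4260 18.9132 7.8502 0.0000 0.0000 0.0000 0.0000 0.0000
k=8: j=0 S=46.5448 intr=40.2552 cont=39.8336 V=40.2552[EX]; j=1 S=54.1298 intr=32.6702 cont=32.2486 V=32.6702[EX]; j=2 S=62.9509 intr=23.8491 cont=23.4274 V=23.8491[EX]; j=3 S=73.2096 intr=13.5904 cont=13.1688 V=13.5904[EX]; j=4 S=85.1400 intr=1.6600 cont=3.8011 V=3.8011[hold]; j=5 S=99.0146 intr=0.0000 cont=0.0000 V=0.0000[hold]; j=6 S=115.1503 intr=0.0000 cont=0.0000 V=0.0000[hold]; j=7 S=133.9155 intr=0.0000 cont=0.0000 V=0.0000[hold]; j=8 S=155.7387 intr=0.0000 cont=0.0000 V=0.0000[hold]  S*(8)=73.2096
k=7: j=0 S=50.1942 intr=36.6058 cont=36.1842 V=36.6058[EX]; j=1 S=58.3740 intr=28.4260 cont=28.0044 V=28.4260[EX]; j=2 S=67.8868 intr=18.9132 cont=18.4916 V=18.9132[EX]; j=3 S=78.9498 intr=7.8502 cont=8.5226 V=8.5226[hold]; j=4 S=91.8156 intr=0.0000 cont=1.8405 V=1.8405[hold]; j=5 S=106.7781 intr=0.0000 cont=0.0000 V=0.0000[hold]; j=6 S=124.1789 intr=0.0000 cont=0.0000 V=0.0000[hold]; j=7 S=144.4154 intr=0.0000 cont=0.0000 V=0.0000[hold]  S*(7)=67.8868
k=6: j=0 S=54.1298 intr=32.6702 cont=32.2486 V=32.6702[EX]; j=1 S=62.9509 intr=23.8491 cont=23.4274 V=23.8491[EX]; j=2 S=73.2096 intr=13.5904 cont=13.5123 V=13.5904[EX]; j=3 S=85.1400 intr=1.6600 cont=5.0670 V=5.0670[hold]; j=4 S=99.0146 intr=0.0000 cont=0.8911 V=0.8911[hold]; j=5 S=115.1503 intr=0.0000 cont=0.0000 V=0.0000[hold]; j=6 S=133.9155 intr=0.0000 cont=0.0000 V=0.0000[hold]  S*(6)=73.2096
k=5: j=0 S=58.3740 intr=28.4260 cont=28.0044 V=28.4260[EX]; j=1 S=67.8868 intr=18.9132 cont=18.4916 V=18.9132[EX]; j=2 S=78.9498 intr=7.8502 cont=9.1694 V=9.1694[hold]; j=3 S=91.8156 intr=0.0000 cont=2.9088 V=2.9088[hold]; j=4 S=106.7781 intr=0.0000 cont=0.4315 V=0.4315[hold]; j=5 S=124.1789 intr=0.0000 cont=0.0000 V=0.0000[hold]  S*(5)=67.8868
k=4: j=0 S=62.9509 intr=23.8491 cont=23.4274 V=23.8491[EX]; j=1 S=73.2096 intr=13.5904 cont=13.8428 V=13.8428[hold]; j=2 S=85.1400 intr=1.6600 cont=5.9260 V=5.9260[hold]; j=3 S=99.0146 intr=0.0000 cont=1.6289 V=1.6289[hold]; j=4 S=115.1503 intr=0.0000 cont=0.2089 V=0.2089[hold]  S*(4)=62.9509
k=3: j=0 S=67.8868 intr=18.9132 cont=18.6206 V=18.9132[EX]; j=1 S=78.9498 intr=7.8502 cont=9.7305 V=9.7305[hold]; j=2 S=91.8156 intr=0.0000 cont=3.7016 V=3.7016[hold]; j=3 S=106.7781 intr=0.0000 cont=0.8954 V=0.8954[hold]  S*(3)=67.8868
k=2: j=0 S=73.2096 intr=13.5904 cont=14.1295 V=14.1295[hold]; j=1 S=85.1400 intr=1.6600 cont=6.6028 V=6.6028[hold]; j=2 S=99.0146 intr=0.0000 cont=2.2498 V=2.2498[hold]  S*(2)=-
k=1: j=0 S=78.9498 intr=7.8502 cont=10.2151 V=10.2151[hold]; j=1 S=91.8156 intr=0.0000 cont=4.3466 V=4.3466[hold]  S*(1)=-
k=0: j=0 S=85.1400 intr=1.6600 cont=7.1670 V=7.1670[hold]  S*(0)=-

price = 7.1670
boundary = - - - 67.8868 62.9509 67.8868 73.2096 67.8868 73.2096
tree:
7.1670
10.2151 4.3466
14.1295 6.6028 2.2498
18.9132 9.7305 3.7016 0.8954
23.8491 13.8428 5.9260 1.6289 0.2089
28.4260 18.9132 9.1694 2.9088 0.4315 0.0000
32.6702 23.8491 13.5904 5.0670 0.8911 0.0000 0.0000
36.6058 28.4260 18.9132 8.5226 1.8405 0.0000 0.0000 0.0000
40.2552 32.6702 23.8491 13.5904 3.8011 0.0000 0.0000 0.0000 0.0000
43.6394 36.6058 28.4260 18.9132 7.8502 0.0000 0.0000 0.0000 0.0000 0.0000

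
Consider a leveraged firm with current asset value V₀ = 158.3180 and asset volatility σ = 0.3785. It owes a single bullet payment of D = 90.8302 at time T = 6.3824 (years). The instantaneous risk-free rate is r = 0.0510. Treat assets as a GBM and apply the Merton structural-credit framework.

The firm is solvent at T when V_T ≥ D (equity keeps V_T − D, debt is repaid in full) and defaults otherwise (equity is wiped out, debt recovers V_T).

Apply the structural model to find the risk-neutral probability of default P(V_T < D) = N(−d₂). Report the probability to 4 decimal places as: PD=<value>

PD=0.3288

Apply the equity-as-call identities (strike 90.8302, horizon 6.3824 years):
d₁ = [ln(V₀/D) + (r + σ²/2)T] / (σ√T)
   = [ln(158.3180/90.8302) + (0.0510 + 0.5·0.3785²)·6.3824] / (0.3785·√6.3824)
   = [0.555614 + 0.782681] / 0.956220 = 1.399568
d₂ = d₁ − σ√T = 1.399568 − 0.956220 = 0.443347
risk-neutral PD = N(−d₂) = N(-0.443347) = 0.328757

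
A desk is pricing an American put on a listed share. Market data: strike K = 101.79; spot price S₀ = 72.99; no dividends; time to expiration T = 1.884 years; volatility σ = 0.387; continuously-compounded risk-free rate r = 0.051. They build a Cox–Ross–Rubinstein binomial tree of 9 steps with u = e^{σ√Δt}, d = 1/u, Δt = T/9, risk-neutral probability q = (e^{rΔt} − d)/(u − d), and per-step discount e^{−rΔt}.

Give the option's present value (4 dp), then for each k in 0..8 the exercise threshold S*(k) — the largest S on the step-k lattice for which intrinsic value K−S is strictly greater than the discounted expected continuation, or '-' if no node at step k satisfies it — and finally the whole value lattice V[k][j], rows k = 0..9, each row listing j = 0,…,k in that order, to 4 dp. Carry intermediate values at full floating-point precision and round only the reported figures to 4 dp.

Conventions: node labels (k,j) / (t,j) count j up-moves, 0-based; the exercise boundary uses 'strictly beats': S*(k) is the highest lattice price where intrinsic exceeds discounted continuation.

Δt=0.20933, u=1.19371, d=0.83773, q=0.48600, disc=e^(-rΔt)=0.98938
k=9 terminal: V=max(K-S,0) → 86.9586 80.6562 71.6756 58.8789 40.6444 14.6613 0.0000 0.0000 0.0000 0.0000
k=8: j=0 S=17.7044 intr=84.0856 cont=83.0047 V=84.0856[EX]; j=1 S=25.2276 intr=76.5624 cont=75.4815 V=76.5624[EX]; j=2 S=35.9478 intr=65.8422 cont=64.7613 V=65.8422[EX]; j=3 S=51.2233 intr=50.5667 cont=49.4858 V=50.5667[EX]; j=4 S=72.9900 intr=28.8000 cont=27.7191 V=28.8000[EX]; j=5 S=104.0062 intr=0.0000 cont=7.4559 V=7.4559[hold]; j=6 S=148.2023 intr=0.0000 cont=0.0000 V=0.0000[hold]; j=7 S=211.1790 intr=0.0000 cont=0.0000 V=0.0000[hold]; j=8 S=300.9169 intr=0.0000 cont=0.0000 V=0.0000[hold]  S*(8)=72.9900
k=7: j=0 S=21.1338 intr=80.6562 cont=79.5752 V=80.6562[EX]; j=1 S=30.1144 intr=71.6756 cont=70.5947 V=71.6756[EX]; j=2 S=42.9111 intr=58.8789 cont=57.7980 V=58.8789[EX]; j=3 S=61.1456 intr=40.6444 cont=39.5634 V=40.6444[EX]; j=4 S=87.1287 intr=14.6613 cont=18.2311 V=18.2311[hold]; j=5 S=124.1530 intr=0.0000 cont=3.7916 V=3.7916[hold]; j=6 S=176.9102 intr=0.0000 cont=0.0000 V=0.0000[hold]; j=7 S=252.0860 intr=0.0000 cont=0.0000 V=0.0000[hold]  S*(7)=61.1456
k=6: j=0 S=25.2276 intr=76.5624 cont=75.4815 V=76.5624[EX]; j=1 S=35.9478 intr=65.8422 cont=64.7613 V=65.8422[EX]; j=2 S=51.2233 intr=50.5667 cont=49.4858 V=50.5667[EX]; j=3 S=72.9900 intr=28.8000 cont=29.4356 V=29.4356[hold]; j=4 S=104.0062 intr=0.0000 cont=11.0944 V=11.0944[hold]; j=5 S=148.2023 intr=0.0000 cont=1.9282 V=1.9282[hold]; j=6 S=211.1790 intr=0.0000 cont=0.0000 V=0.0000[hold]  S*(6)=51.2233
k=5: j=0 S=30.1144 intr=71.6756 cont=70.5947 V=71.6756[EX]; j=1 S=42.9111 intr=58.8789 cont=57.7980 V=58.8789[EX]; j=2 S=61.1456 intr=40.6444 cont=39.8690 V=40.6444[EX]; j=3 S=87.1287 intr=14.6613 cont=20.3038 V=20.3038[hold]; j=4 S=124.1530 intr=0.0000 cont=6.5691 V=6.5691[hold]; j=5 S=176.9102 intr=0.0000 cont=0.9806 V=0.9806[hold]  S*(5)=61.1456
k=4: j=0 S=35.9478 intr=65.8422 cont=64.7613 V=65.8422[EX]; j=1 S=51.2233 intr=50.5667 cont=49.4858 V=50.5667[EX]; j=2 S=72.9900 intr=28.8000 cont=30.4322 V=30.4322[hold]; j=3 S=104.0062 intr=0.0000 cont=13.4840 V=13.4840[hold]; j=4 S=148.2023 intr=0.0000 cont=3.8122 V=3.8122[hold]  S*(4)=51.2233
k=3: j=0 S=42.9111 intr=58.8789 cont=57.7980 V=58.8789[EX]; j=1 S=61.1456 intr=40.6444 cont=40.3483 V=40.6444[EX]; j=2 S=87.1287 intr=14.6613 cont=21.9597 V=21.9597[hold]; j=3 S=124.1530 intr=0.0000 cont=8.6902 V=8.6902[hold]  S*(3)=61.1456
k=2: j=0 S=51.2233 intr=50.5667 cont=49.4858 V=50.5667[EX]; j=1 S=72.9900 intr=28.8000 cont=31.2284 V=31.2284[hold]; j=2 S=104.0062 intr=0.0000 cont=15.3460 V=15.3460[hold]  S*(2)=51.2233
k=1: j=0 S=61.1456 intr=40.6444 cont=40.7311 V=40.7311[hold]; j=1 S=87.1287 intr=14.6613 cont=23.2599 V=23.2599[hold]  S*(1)=-
k=0: j=0 S=72.9900 intr=28.8000 cont=31.8977 V=31.8977[hold]  S*(0)=-

price = 31.8977
boundary = - - 51.2233 61.1456 51.2233 61.1456 51.2233 61.1456 72.9900
tree:
31.8977
40.7311 23.2599
50.5667 31.2284 15.3460
58.8789 40.6444 21.9597 8.6902
65.8422 50.5667 30.4322 13.4840 3.8122
71.6756 58.8789 40.6444 20.3038 6.5691 0.9806
76.5624 65.8422 50.5667 29.4356 11.0944 1.9282 0.0000
80.6562 71.6756 58.8789 40.6444 18.2311 3.7916 0.0000 0.0000
84.0856 76.5624 65.8422 50.5667 28.8000 7.4559 0.0000 0.0000 0.0000
86.9586 80.6562 71.6756 58.8789 40.6444 14.6613 0.0000 0.0000 0.0000 0.0000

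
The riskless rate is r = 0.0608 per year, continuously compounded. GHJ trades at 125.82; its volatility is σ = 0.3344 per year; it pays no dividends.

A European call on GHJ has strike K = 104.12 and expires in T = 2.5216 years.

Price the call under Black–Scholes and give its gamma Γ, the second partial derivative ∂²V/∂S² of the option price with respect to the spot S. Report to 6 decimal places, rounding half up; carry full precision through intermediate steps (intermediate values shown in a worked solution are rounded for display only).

σ√T = 0.3344·√2.5216 = 0.531012
d₁ = (ln(S/K) + (r+σ²/2)T) / (σ√T) = (ln(125.82/104.12) + (0.0608+0.3344²/2)·2.5216) / 0.531012 = (0.189308 + 0.294300) / 0.531012 = 0.910730
d₂ = d₁ − σ√T = 0.910730 − 0.531012 = 0.379718
e^{−rT} = 0.857861
N(d₁) = 0.818781,  N(d₂) = 0.647922
Call price V = S·N(d₁) − K·e^{−rT}·N(d₂) = 103.019036 − 57.872747 = 45.146289
φ(d₁) = (1/√(2π))·e^{−d₁²/2} = 0.263513
Γ = φ(d₁) / (S·σ·√T) = 0.003944

price = 45.146289
Γ = 0.003944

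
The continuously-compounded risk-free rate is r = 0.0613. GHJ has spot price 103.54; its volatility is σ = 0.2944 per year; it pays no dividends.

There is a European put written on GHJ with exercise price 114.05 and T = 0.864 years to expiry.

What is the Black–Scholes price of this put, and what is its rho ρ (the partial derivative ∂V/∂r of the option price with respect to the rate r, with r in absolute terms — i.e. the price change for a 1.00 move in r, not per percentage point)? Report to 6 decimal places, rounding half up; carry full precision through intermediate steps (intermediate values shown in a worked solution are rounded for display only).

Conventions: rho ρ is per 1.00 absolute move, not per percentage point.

σ√T = 0.2944·√0.864 = 0.273650
d₁ = (ln(S/K) + (r+σ²/2)T) / (σ√T) = (ln(103.54/114.05) + (0.0613+0.2944²/2)·0.864) / 0.273650 = (-0.096679 + 0.090405) / 0.273650 = -0.022926
d₂ = d₁ − σ√T = -0.022926 − 0.273650 = -0.296576
e^{−rT} = 0.948415
N(−d₁) = 0.509145,  N(−d₂) = 0.616605
Put price V = K·e^{−rT}·N(−d₂) − S·N(−d₁) = 66.696111 − 52.716913 = 13.979198
ρ = −K·T·e^{−rT}·N(−d₂) = -57.625440

price = 13.979198
ρ = -57.625440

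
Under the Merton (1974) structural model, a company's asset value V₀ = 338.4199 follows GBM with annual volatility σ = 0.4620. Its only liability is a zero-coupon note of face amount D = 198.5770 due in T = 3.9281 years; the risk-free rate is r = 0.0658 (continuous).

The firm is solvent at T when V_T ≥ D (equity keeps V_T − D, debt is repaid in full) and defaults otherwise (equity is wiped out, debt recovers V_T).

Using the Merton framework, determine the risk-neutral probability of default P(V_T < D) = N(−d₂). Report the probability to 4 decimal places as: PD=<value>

Work the structural quantities from V₀ = 338.4199 against face 198.5770:
d₁ = [ln(V₀/D) + (r + σ²/2)T] / (σ√T)
   = [ln(338.4199/198.5770) + (0.0658 + 0.5·0.4620²)·3.9281] / (0.4620·√3.9281)
   = [0.533110 + 0.677684] / 0.915658 = 1.322322
d₂ = d₁ − σ√T = 1.322322 − 0.915658 = 0.406664
risk-neutral PD = N(−d₂) = N(-0.406664) = 0.342128

PD=0.3421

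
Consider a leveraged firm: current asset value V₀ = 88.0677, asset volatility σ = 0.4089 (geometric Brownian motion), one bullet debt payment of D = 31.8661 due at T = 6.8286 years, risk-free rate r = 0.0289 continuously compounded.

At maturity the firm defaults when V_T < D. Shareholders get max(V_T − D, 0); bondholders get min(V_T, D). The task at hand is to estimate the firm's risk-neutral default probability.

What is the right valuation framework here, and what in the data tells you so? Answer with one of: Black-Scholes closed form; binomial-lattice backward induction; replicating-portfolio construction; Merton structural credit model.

Key observation: assets follow a GBM and default happens iff V_T < 31.8661; valuing claims on that split (equity as a call, risky debt as the residual) is the structural model's definition.

framework: Merton structural credit model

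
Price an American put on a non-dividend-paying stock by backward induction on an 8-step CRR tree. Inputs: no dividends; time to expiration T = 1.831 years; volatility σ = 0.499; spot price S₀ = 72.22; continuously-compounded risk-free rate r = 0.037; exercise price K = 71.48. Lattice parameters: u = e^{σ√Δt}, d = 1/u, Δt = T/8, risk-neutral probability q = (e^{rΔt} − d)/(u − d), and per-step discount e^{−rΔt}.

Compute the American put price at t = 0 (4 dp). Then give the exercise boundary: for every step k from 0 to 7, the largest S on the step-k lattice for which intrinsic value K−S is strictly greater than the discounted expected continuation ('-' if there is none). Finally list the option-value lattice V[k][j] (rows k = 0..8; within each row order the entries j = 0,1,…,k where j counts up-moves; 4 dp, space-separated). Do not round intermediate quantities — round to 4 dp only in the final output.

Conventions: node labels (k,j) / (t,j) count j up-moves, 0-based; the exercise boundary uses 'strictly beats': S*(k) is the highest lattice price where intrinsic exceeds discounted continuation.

price = 16.0132
boundary = - - - 35.2879 27.7938 35.2879 44.8025 56.8827
tree:
16.0132
21.7220 9.5611
28.5518 14.0507 4.4308
36.1921 20.0490 7.2200 1.2156
43.6862 27.5725 11.5263 2.2628 0.0000
49.5888 36.1921 17.8938 4.2124 0.0000 0.0000
54.2378 43.6862 26.6775 7.8415 0.0000 0.0000 0.0000
57.8995 49.5888 36.1921 14.5973 0.0000 0.0000 0.0000 0.0000
60.7836 54.2378 43.6862 26.6775 0.0000 0.0000 0.0000 0.0000 0.0000

params: Δt=0.22887 u=1.26963 d=0.78763 q=0.45824 e^(-rΔt)=0.99157
t_8 payoffs: 60.7836 54.2378 43.6862 26.6775 0.0000 0.0000 0.0000 0.0000 0.0000
t_7: node(7,0) S=13.5805 payoff=57.8995 vs cont=57.2967 → 57.8995 [stop]  node(7,1) S=21.8912 payoff=49.5888 vs cont=48.9860 → 49.5888 [stop]  node(7,2) S=35.2879 payoff=36.1921 vs cont=35.5894 → 36.1921 [stop]  node(7,3) S=56.8827 payoff=14.5973 vs cont=14.3308 → 14.5973 [stop]  node(7,4) S=91.6927 payoff=0.0000 vs cont=0.0000 → 0.0000 [wait]  node(7,5) S=147.8052 payoff=0.0000 vs cont=0.0000 → 0.0000 [wait]  node(7,6) S=238.2563 payoff=0.0000 vs cont=0.0000 → 0.0000 [wait]  node(7,7) S=384.0601 payoff=0.0000 vs cont=0.0000 → 0.0000 [wait]  ⇒ S*(7)=56.8827
t_6: node(6,0) S=17.2422 payoff=54.2378 vs cont=53.6350 → 54.2378 [stop]  node(6,1) S=27.7938 payoff=43.6862 vs cont=43.0834 → 43.6862 [stop]  node(6,2) S=44.8025 payoff=26.6775 vs cont=26.0747 → 26.6775 [stop]  node(6,3) S=72.2200 payoff=0.0000 vs cont=7.8415 → 7.8415 [wait]  node(6,4) S=116.4159 payoff=0.0000 vs cont=0.0000 → 0.0000 [wait]  node(6,5) S=187.6580 payoff=0.0000 vs cont=0.0000 → 0.0000 [wait]  node(6,6) S=302.4975 payoff=0.0000 vs cont=0.0000 → 0.0000 [wait]  ⇒ S*(6)=44.8025
t_5: node(5,0) S=21.8912 payoff=49.5888 vs cont=48.9860 → 49.5888 [stop]  node(5,1) S=35.2879 payoff=36.1921 vs cont=35.5894 → 36.1921 [stop]  node(5,2) S=56.8827 payoff=14.5973 vs cont=17.8938 → 17.8938 [wait]  node(5,3) S=91.6927 payoff=0.0000 vs cont=4.2124 → 4.2124 [wait]  node(5,4) S=147.8052 payoff=0.0000 vs cont=0.0000 → 0.0000 [wait]  node(5,5) S=238.2563 payoff=0.0000 vs cont=0.0000 → 0.0000 [wait]  ⇒ S*(5)=35.2879
t_4: node(4,0) S=27.7938 payoff=43.6862 vs cont=43.0834 → 43.6862 [stop]  node(4,1) S=44.8025 payoff=26.6775 vs cont=27.5725 → 27.5725 [wait]  node(4,2) S=72.2200 payoff=0.0000 vs cont=11.5263 → 11.5263 [wait]  node(4,3) S=116.4159 payoff=0.0000 vs cont=2.2628 → 2.2628 [wait]  node(4,4) S=187.6580 payoff=0.0000 vs cont=0.0000 → 0.0000 [wait]  ⇒ S*(4)=27.7938
t_3: node(3,0) S=35.2879 payoff=36.1921 vs cont=35.9961 → 36.1921 [stop]  node(3,1) S=56.8827 payoff=14.5973 vs cont=20.0490 → 20.0490 [wait]  node(3,2) S=91.6927 payoff=0.0000 vs cont=7.2200 → 7.2200 [wait]  node(3,3) S=147.8052 payoff=0.0000 vs cont=1.2156 → 1.2156 [wait]  ⇒ S*(3)=35.2879
t_2: node(2,0) S=44.8025 payoff=26.6775 vs cont=28.5518 → 28.5518 [wait]  node(2,1) S=72.2200 payoff=0.0000 vs cont=14.0507 → 14.0507 [wait]  node(2,2) S=116.4159 payoff=0.0000 vs cont=4.4308 → 4.4308 [wait]  ⇒ S*(2)=-
t_1: node(1,0) S=56.8827 payoff=14.5973 vs cont=21.7220 → 21.7220 [wait]  node(1,1) S=91.6927 payoff=0.0000 vs cont=9.5611 → 9.5611 [wait]  ⇒ S*(1)=-
t_0: node(0,0) S=72.2200 payoff=0.0000 vs cont=16.0132 → 16.0132 [wait]  ⇒ S*(0)=-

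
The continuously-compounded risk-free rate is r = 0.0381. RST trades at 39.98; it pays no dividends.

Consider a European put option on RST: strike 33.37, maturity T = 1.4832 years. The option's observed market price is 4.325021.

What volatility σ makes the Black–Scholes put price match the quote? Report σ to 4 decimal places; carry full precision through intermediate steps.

sigma = 0.4589

At σ = 0.4589 the Black–Scholes value reproduces the quote:
σ√T = 0.4589·√1.4832 = 0.558879
d₁ = (ln(S/K) + (r+σ²/2)T) / (σ√T) = (ln(39.98/33.37) + (0.0381+0.4589²/2)·1.4832) / 0.558879 = (0.180722 + 0.212683) / 0.558879 = 0.703918
d₂ = d₁ − σ√T = 0.703918 − 0.558879 = 0.145039
e^{−rT} = 0.945057
N(−d₁) = 0.240742,  N(−d₂) = 0.442340
V = K·e^{−rT}·N(−d₂) − S·N(−d₁) = 13.949887 − 9.624866 = 4.325021 (the observed quote) — the price is monotone increasing in volatility, hence this σ is the only solution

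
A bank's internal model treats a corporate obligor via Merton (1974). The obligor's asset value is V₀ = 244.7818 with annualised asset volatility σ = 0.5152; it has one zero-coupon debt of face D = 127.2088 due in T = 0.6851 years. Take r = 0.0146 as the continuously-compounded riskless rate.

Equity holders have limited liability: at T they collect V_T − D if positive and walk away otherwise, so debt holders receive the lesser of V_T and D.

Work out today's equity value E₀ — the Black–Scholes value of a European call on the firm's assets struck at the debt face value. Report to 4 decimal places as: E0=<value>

Equity is a call on the firm's assets struck at D = 127.2088:
d₁ = [ln(V₀/D) + (r + σ²/2)T] / (σ√T)
   = [ln(244.7818/127.2088) + (0.0146 + 0.5·0.5152²)·0.6851] / (0.5152·√0.6851)
   = [0.654537 + 0.100926] / 0.426435 = 1.771579
d₂ = d₁ − σ√T = 1.771579 − 0.426435 = 1.345144
N(d₁) = 0.961768,  N(d₂) = 0.910711,  e^(−rT) = 0.990047
E₀ = V₀·N(d₁) − D·e^(−rT)·N(d₂)
   = 244.7818·0.961768 − 127.2088·0.990047·0.910711 = 120.725851

E0=120.7259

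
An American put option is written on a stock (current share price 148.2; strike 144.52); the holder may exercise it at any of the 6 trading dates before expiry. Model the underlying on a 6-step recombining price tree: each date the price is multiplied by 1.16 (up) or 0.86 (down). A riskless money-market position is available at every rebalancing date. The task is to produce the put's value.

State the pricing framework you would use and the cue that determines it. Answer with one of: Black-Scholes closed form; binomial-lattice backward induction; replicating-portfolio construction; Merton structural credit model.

framework: binomial-lattice backward induction

Key observation: the put (strike 144.52 on spot 148.2) is American-style on a 6-step discrete price model, so the early-exercise decision at every node requires stepwise backward valuation — a closed form cannot price the exercise right.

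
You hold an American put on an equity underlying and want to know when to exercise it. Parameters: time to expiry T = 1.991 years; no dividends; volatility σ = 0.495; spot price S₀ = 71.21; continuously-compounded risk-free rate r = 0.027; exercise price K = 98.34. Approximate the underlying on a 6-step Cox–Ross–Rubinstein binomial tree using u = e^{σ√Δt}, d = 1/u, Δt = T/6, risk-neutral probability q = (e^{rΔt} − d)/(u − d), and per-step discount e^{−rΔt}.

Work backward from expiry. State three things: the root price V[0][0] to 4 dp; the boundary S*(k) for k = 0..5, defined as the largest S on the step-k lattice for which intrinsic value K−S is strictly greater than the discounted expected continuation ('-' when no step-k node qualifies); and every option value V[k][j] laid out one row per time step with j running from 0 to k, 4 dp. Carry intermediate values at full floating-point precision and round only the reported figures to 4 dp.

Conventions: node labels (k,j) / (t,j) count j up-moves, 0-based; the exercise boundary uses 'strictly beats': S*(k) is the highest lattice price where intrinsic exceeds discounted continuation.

params: Δt=0.33183 u=1.32995 d=0.75191 q=0.44476 e^(-rΔt)=0.99108
t_6 payoffs: 85.4717 75.5789 58.0806 27.1300 0.0000 0.0000 0.0000
t_5: node(5,0) S=17.1142 payoff=81.2258 vs cont=80.3486 → 81.2258 [stop]  node(5,1) S=30.2713 payoff=68.0687 vs cont=67.1916 → 68.0687 [stop]  node(5,2) S=53.5432 payoff=44.7968 vs cont=43.9197 → 44.7968 [stop]  node(5,3) S=94.7061 payoff=3.6339 vs cont=14.9292 → 14.9292 [wait]  node(5,4) S=167.5140 payoff=0.0000 vs cont=0.0000 → 0.0000 [wait]  node(5,5) S=296.2953 payoff=0.0000 vs cont=0.0000 → 0.0000 [wait]  ⇒ S*(5)=53.5432
t_4: node(4,0) S=22.7611 payoff=75.5789 vs cont=74.7017 → 75.5789 [stop]  node(4,1) S=40.2594 payoff=58.0806 vs cont=57.2034 → 58.0806 [stop]  node(4,2) S=71.2100 payoff=27.1300 vs cont=31.2318 → 31.2318 [wait]  node(4,3) S=125.9547 payoff=0.0000 vs cont=8.2153 → 8.2153 [wait]  node(4,4) S=222.7860 payoff=0.0000 vs cont=0.0000 → 0.0000 [wait]  ⇒ S*(4)=40.2594
t_3: node(3,0) S=30.2713 payoff=68.0687 vs cont=67.1916 → 68.0687 [stop]  node(3,1) S=53.5432 payoff=44.7968 vs cont=45.7277 → 45.7277 [wait]  node(3,2) S=94.7061 payoff=3.6339 vs cont=20.8077 → 20.8077 [wait]  node(3,3) S=167.5140 payoff=0.0000 vs cont=4.5208 → 4.5208 [wait]  ⇒ S*(3)=30.2713
t_2: node(2,0) S=40.2594 payoff=58.0806 vs cont=57.6138 → 58.0806 [stop]  node(2,1) S=71.2100 payoff=27.1300 vs cont=34.3352 → 34.3352 [wait]  node(2,2) S=125.9547 payoff=0.0000 vs cont=13.4429 → 13.4429 [wait]  ⇒ S*(2)=40.2594
t_1: node(1,0) S=53.5432 payoff=44.7968 vs cont=47.0957 → 47.0957 [wait]  node(1,1) S=94.7061 payoff=3.6339 vs cont=24.8197 → 24.8197 [wait]  ⇒ S*(1)=-
t_0: node(0,0) S=71.2100 payoff=27.1300 vs cont=36.8565 → 36.8565 [wait]  ⇒ S*(0)=-

price = 36.8565
boundary = - - 40.2594 30.2713 40.2594 53.5432
tree:
36.8565
47.0957 24.8197
58.0806 34.3352 13.4429
68.0687 45.7277 20.8077 4.5208
75.5789 58.0806 31.2318 8.2153 0.0000
81.2258 68.0687 44.7968 14.9292 0.0000 0.0000
85.4717 75.5789 58.0806 27.1300 0.0000 0.0000 0.0000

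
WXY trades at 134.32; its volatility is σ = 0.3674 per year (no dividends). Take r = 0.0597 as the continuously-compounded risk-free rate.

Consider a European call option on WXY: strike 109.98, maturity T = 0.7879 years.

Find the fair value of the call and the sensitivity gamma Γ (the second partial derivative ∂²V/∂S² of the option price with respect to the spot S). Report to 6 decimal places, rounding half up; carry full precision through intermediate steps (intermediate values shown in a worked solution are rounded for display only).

price = 34.369574
Γ = 0.005963

σ√T = 0.3674·√0.7879 = 0.326118
d₁ = (ln(S/K) + (r+σ²/2)T) / (σ√T) = (ln(134.32/109.98) + (0.0597+0.3674²/2)·0.7879) / 0.326118 = (0.199926 + 0.100214) / 0.326118 = 0.920344
d₂ = d₁ − σ√T = 0.920344 − 0.326118 = 0.594226
e^{−rT} = 0.954051
N(d₁) = 0.821303,  N(d₂) = 0.723819
Call price V = S·N(d₁) − K·e^{−rT}·N(d₂) = 110.317471 − 75.947897 = 34.369574
φ(d₁) = (1/√(2π))·e^{−d₁²/2} = 0.261204
Γ = φ(d₁) / (S·σ·√T) = 0.005963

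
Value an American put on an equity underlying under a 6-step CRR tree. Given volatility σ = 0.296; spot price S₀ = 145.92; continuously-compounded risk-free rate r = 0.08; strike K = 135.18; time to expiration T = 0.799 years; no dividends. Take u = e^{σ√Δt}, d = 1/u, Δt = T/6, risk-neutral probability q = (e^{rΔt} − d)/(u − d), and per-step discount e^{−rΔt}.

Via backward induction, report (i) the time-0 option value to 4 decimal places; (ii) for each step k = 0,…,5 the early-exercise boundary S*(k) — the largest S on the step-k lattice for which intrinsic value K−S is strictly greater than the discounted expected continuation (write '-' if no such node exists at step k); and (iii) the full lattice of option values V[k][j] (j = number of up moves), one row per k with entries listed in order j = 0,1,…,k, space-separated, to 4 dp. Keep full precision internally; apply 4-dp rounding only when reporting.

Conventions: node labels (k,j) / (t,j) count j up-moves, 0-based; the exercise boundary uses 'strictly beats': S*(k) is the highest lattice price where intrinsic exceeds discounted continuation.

price = 7.5272
boundary = - - - 105.5315 94.7264 105.5315
tree:
7.5272
12.3313 3.2912
19.5290 6.0064 0.8773
29.6485 10.6815 1.8570 0.0000
40.4536 18.3082 3.9307 0.0000 0.0000
50.1523 29.6485 8.3201 0.0000 0.0000 0.0000
58.8581 40.4536 17.6109 0.0000 0.0000 0.0000 0.0000

params: Δt=0.13317 u=1.11407 d=0.89761 q=0.52250 e^(-rΔt)=0.98940
t_6 payoffs: 58.8581 40.4536 17.6109 0.0000 0.0000 0.0000 0.0000
t_5: node(5,0) S=85.0277 payoff=50.1523 vs cont=48.7199 → 50.1523 [stop]  node(5,1) S=105.5315 payoff=29.6485 vs cont=28.2160 → 29.6485 [stop]  node(5,2) S=130.9797 payoff=4.2003 vs cont=8.3201 → 8.3201 [wait]  node(5,3) S=162.5645 payoff=0.0000 vs cont=0.0000 → 0.0000 [wait]  node(5,4) S=201.7658 payoff=0.0000 vs cont=0.0000 → 0.0000 [wait]  node(5,5) S=250.4202 payoff=0.0000 vs cont=0.0000 → 0.0000 [wait]  ⇒ S*(5)=105.5315
t_4: node(4,0) S=94.7264 payoff=40.4536 vs cont=39.0211 → 40.4536 [stop]  node(4,1) S=117.5691 payoff=17.6109 vs cont=18.3082 → 18.3082 [wait]  node(4,2) S=145.9200 payoff=0.0000 vs cont=3.9307 → 3.9307 [wait]  node(4,3) S=181.1076 payoff=0.0000 vs cont=0.0000 → 0.0000 [wait]  node(4,4) S=224.7804 payoff=0.0000 vs cont=0.0000 → 0.0000 [wait]  ⇒ S*(4)=94.7264
t_3: node(3,0) S=105.5315 payoff=29.6485 vs cont=28.5765 → 29.6485 [stop]  node(3,1) S=130.9797 payoff=4.2003 vs cont=10.6815 → 10.6815 [wait]  node(3,2) S=162.5645 payoff=0.0000 vs cont=1.8570 → 1.8570 [wait]  node(3,3) S=201.7658 payoff=0.0000 vs cont=0.0000 → 0.0000 [wait]  ⇒ S*(3)=105.5315
t_2: node(2,0) S=117.5691 payoff=17.6109 vs cont=19.5290 → 19.5290 [wait]  node(2,1) S=145.9200 payoff=0.0000 vs cont=6.0064 → 6.0064 [wait]  node(2,2) S=181.1076 payoff=0.0000 vs cont=0.8773 → 0.8773 [wait]  ⇒ S*(2)=-
t_1: node(1,0) S=130.9797 payoff=4.2003 vs cont=12.3313 → 12.3313 [wait]  node(1,1) S=162.5645 payoff=0.0000 vs cont=3.2912 → 3.2912 [wait]  ⇒ S*(1)=-
t_0: node(0,0) S=145.9200 payoff=0.0000 vs cont=7.5272 → 7.5272 [wait]  ⇒ S*(0)=-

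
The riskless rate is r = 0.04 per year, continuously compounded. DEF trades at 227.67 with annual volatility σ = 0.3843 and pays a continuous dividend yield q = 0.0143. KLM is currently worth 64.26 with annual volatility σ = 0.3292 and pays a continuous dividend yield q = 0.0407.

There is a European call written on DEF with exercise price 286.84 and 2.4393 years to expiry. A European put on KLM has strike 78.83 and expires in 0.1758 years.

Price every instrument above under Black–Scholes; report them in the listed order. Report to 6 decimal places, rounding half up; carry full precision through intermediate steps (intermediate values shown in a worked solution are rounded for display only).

[DEF call K=286.84]
σ√T = 0.3843·√2.4393 = 0.600210
d₁ = (ln(S/K) + (r−q+σ²/2)T) / (σ√T) = (ln(227.67/286.84) + (0.04−0.0143+0.3843²/2)·2.4393) / 0.600210 = (-0.231027 + 0.242816) / 0.600210 = 0.019641
d₂ = d₁ − σ√T = 0.019641 − 0.600210 = -0.580569
e^{−rT} = 0.907037
e^{−qT} = 0.965719
N(d₁) = 0.507835,  N(d₂) = 0.280765
price = S·e^{−qT}·N(d₁) − K·e^{−rT}·N(d₂) = 111.655302 − 73.048014 = 38.607288
[KLM put K=78.83]
σ√T = 0.3292·√0.1758 = 0.138029
d₁ = (ln(S/K) + (r−q+σ²/2)T) / (σ√T) = (ln(64.26/78.83) + (0.04−0.0407+0.3292²/2)·0.1758) / 0.138029 = (-0.204356 + 0.009403) / 0.138029 = -1.412412
d₂ = d₁ − σ√T = -1.412412 − 0.138029 = -1.550441
e^{−rT} = 0.992993
e^{−qT} = 0.992870
N(−d₁) = 0.921086,  N(−d₂) = 0.939482
price = K·e^{−rT}·N(−d₂) − S·e^{−qT}·N(−d₁) = 73.540419 − 58.766979 = 14.773441

price(DEF call K=286.84) = 38.607288
price(KLM put K=78.83) = 14.773441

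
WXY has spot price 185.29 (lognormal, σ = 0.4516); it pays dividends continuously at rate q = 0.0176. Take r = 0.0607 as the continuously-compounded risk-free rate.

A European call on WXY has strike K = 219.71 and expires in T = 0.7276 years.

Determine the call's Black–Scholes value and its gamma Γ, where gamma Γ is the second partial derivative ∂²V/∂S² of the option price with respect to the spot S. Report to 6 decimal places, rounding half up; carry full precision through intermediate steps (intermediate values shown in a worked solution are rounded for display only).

σ√T = 0.4516·√0.7276 = 0.385212
d₁ = (ln(S/K) + (r−q+σ²/2)T) / (σ√T) = (ln(185.29/219.71) + (0.0607−0.0176+0.4516²/2)·0.7276) / 0.385212 = (-0.170386 + 0.105554) / 0.385212 = -0.168303
d₂ = d₁ − σ√T = -0.168303 − 0.385212 = -0.553516
e^{−rT} = 0.956796
e^{−qT} = 0.987276
N(d₁) = 0.433172,  N(d₂) = 0.289955
Call price V = S·e^{−qT}·N(d₁) − K·e^{−rT}·N(d₂) = 79.241244 − 60.953688 = 18.287556
φ(d₁) = (1/√(2π))·e^{−d₁²/2} = 0.393332
Γ = e^{−qT}·φ(d₁) / (S·σ·√T) = 0.005441

price = 18.287556
Γ = 0.005441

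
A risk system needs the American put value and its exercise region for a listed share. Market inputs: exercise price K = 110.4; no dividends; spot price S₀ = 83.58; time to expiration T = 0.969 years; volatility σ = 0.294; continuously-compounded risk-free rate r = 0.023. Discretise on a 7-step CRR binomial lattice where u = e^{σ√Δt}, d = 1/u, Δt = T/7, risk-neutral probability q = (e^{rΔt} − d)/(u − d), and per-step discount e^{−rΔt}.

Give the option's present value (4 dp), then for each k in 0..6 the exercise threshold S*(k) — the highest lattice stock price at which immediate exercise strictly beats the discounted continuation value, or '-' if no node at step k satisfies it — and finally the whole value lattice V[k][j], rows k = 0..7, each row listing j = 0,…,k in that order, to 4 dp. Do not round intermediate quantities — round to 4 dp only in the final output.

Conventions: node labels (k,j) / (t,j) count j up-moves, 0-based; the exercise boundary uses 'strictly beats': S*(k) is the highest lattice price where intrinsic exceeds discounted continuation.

price = 28.0720
boundary = - 74.9198 67.1570 74.9198 67.1570 74.9198 83.5800
tree:
28.0720
35.4802 20.4591
43.2430 27.4841 13.1999
50.2015 35.4802 19.2486 6.9204
56.4390 43.2430 26.8623 11.3618 2.2914
62.0302 50.2015 35.4802 17.9685 4.4830 0.0000
67.0420 56.4390 43.2430 26.8200 8.7706 0.0000 0.0000
71.5346 62.0302 50.2015 35.4802 17.1588 0.0000 0.0000 0.0000

Δt=0.13843  u=1.11559  d=0.89638  q=0.48723  discount=0.99682
step 7 (expiry): payoffs max(K−S,0) = 71.5346 62.0302 50.2015 35.4802 17.1588 0.0000 0.0000 0.0000
step 6: (k=6,j=0): S=43.3580, K−S=67.0420, hold=66.6911 ⇒ V=67.0420 exercise | (k=6,j=1): S=53.9610, K−S=56.4390, hold=56.0880 ⇒ V=56.4390 exercise | (k=6,j=2): S=67.1570, K−S=43.2430, hold=42.8921 ⇒ V=43.2430 exercise | (k=6,j=3): S=83.5800, K−S=26.8200, hold=26.4691 ⇒ V=26.8200 exercise | (k=6,j=4): S=104.0192, K−S=6.3808, hold=8.7706 ⇒ V=8.7706 continue | (k=6,j=5): S=129.4567, K−S=0.0000, hold=0.0000 ⇒ V=0.0000 continue | (k=6,j=6): S=161.1149, K−S=0.0000, hold=0.0000 ⇒ V=0.0000 continue  boundary S*=83.5800
step 5: (k=5,j=0): S=48.3698, K−S=62.0302, hold=61.6792 ⇒ V=62.0302 exercise | (k=5,j=1): S=60.1985, K−S=50.2015, hold=49.8506 ⇒ V=50.2015 exercise | (k=5,j=2): S=74.9198, K−S=35.4802, hold=35.1292 ⇒ V=35.4802 exercise | (k=5,j=3): S=93.2412, K−S=17.1588, hold=17.9685 ⇒ V=17.9685 continue | (k=5,j=4): S=116.0430, K−S=0.0000, hold=4.4830 ⇒ V=4.4830 continue | (k=5,j=5): S=144.4210, K−S=0.0000, hold=0.0000 ⇒ V=0.0000 continue  boundary S*=74.9198
step 4: (k=4,j=0): S=53.9610, K−S=56.4390, hold=56.0880 ⇒ V=56.4390 exercise | (k=4,j=1): S=67.1570, K−S=43.2430, hold=42.8921 ⇒ V=43.2430 exercise | (k=4,j=2): S=83.5800, K−S=26.8200, hold=26.8623 ⇒ V=26.8623 continue | (k=4,j=3): S=104.0192, K−S=6.3808, hold=11.3618 ⇒ V=11.3618 continue | (k=4,j=4): S=129.4567, K−S=0.0000, hold=2.2914 ⇒ V=2.2914 continue  boundary S*=67.1570
step 3: (k=3,j=0): S=60.1985, K−S=50.2015, hold=49.8506 ⇒ V=50.2015 exercise | (k=3,j=1): S=74.9198, K−S=35.4802, hold=35.1498 ⇒ V=35.4802 exercise | (k=3,j=2): S=93.2412, K−S=17.1588, hold=19.2486 ⇒ V=19.2486 continue | (k=3,j=3): S=116.0430, K−S=0.0000, hold=6.9204 ⇒ V=6.9204 continue  boundary S*=74.9198
step 2: (k=2,j=0): S=67.1570, K−S=43.2430, hold=42.8921 ⇒ V=43.2430 exercise | (k=2,j=1): S=83.5800, K−S=26.8200, hold=27.4841 ⇒ V=27.4841 continue | (k=2,j=2): S=104.0192, K−S=6.3808, hold=13.1999 ⇒ V=13.1999 continue  boundary S*=67.1570
step 1: (k=1,j=0): S=74.9198, K−S=35.4802, hold=35.4517 ⇒ V=35.4802 exercise | (k=1,j=1): S=93.2412, K−S=17.1588, hold=20.4591 ⇒ V=20.4591 continue  boundary S*=74.9198
step 0: (k=0,j=0): S=83.5800, K−S=26.8200, hold=28.0720 ⇒ V=28.0720 continue  boundary S*=-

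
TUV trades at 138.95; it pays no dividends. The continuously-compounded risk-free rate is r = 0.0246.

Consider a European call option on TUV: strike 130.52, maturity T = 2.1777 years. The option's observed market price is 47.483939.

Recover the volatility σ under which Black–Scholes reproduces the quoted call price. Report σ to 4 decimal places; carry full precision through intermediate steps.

At σ = 0.5228 the Black–Scholes value reproduces the quote:
σ√T = 0.5228·√2.1777 = 0.771498
d₁ = (ln(S/K) + (r+σ²/2)T) / (σ√T) = (ln(138.95/130.52) + (0.0246+0.5228²/2)·2.1777) / 0.771498 = (0.062588 + 0.351176) / 0.771498 = 0.536312
d₂ = d₁ − σ√T = 0.536312 − 0.771498 = -0.235186
e^{−rT} = 0.947838
N(d₁) = 0.704129,  N(d₂) = 0.407032
V = S·N(d₁) − K·e^{−rT}·N(d₂) = 97.838657 − 50.354719 = 47.483939 (the quoted price), and the Black–Scholes price is strictly increasing in σ, so σ is unique

sigma = 0.5228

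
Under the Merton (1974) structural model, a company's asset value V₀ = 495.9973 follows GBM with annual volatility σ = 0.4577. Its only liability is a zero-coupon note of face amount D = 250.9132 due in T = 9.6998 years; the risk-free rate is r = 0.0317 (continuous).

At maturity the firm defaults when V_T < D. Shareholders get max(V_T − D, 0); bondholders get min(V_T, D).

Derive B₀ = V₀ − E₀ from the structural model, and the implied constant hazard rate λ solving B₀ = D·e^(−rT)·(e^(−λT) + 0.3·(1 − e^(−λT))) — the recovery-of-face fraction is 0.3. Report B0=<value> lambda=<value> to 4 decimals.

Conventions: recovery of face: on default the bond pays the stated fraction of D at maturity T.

B0=130.4250 lambda=0.0559

Work the structural quantities from V₀ = 495.9973 against face 250.9132:
d₁ = [ln(V₀/D) + (r + σ²/2)T] / (σ√T)
   = [ln(495.9973/250.9132) + (0.0317 + 0.5·0.4577²)·9.6998] / (0.4577·√9.6998)
   = [0.681463 + 1.323486] / 1.425484 = 1.406504
d₂ = d₁ − σ√T = 1.406504 − 1.425484 = -0.018980
N(d₁) = 0.920213,  N(d₂) = 0.492429,  e^(−rT) = 0.735295
E₀ = V₀·N(d₁) − D·e^(−rT)·N(d₂)
   = 495.9973·0.920213 − 250.9132·0.735295·0.492429 = 365.572328
B₀ = V₀ − E₀ = 495.9973 − 365.572328 = 130.424972
e^(−λT) = (B₀·e^(rT)/D − 0.3)/(1 − 0.3) = (130.4250·1.359999/250.9132 − 0.3)/0.7 = 0.58132713
λ = −ln(0.58132713)/9.6998 = 0.055923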